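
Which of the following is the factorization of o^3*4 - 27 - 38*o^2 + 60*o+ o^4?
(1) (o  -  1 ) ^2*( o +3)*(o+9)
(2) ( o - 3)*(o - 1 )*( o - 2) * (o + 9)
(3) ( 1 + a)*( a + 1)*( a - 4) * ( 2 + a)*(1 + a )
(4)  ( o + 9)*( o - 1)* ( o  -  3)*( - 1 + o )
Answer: 4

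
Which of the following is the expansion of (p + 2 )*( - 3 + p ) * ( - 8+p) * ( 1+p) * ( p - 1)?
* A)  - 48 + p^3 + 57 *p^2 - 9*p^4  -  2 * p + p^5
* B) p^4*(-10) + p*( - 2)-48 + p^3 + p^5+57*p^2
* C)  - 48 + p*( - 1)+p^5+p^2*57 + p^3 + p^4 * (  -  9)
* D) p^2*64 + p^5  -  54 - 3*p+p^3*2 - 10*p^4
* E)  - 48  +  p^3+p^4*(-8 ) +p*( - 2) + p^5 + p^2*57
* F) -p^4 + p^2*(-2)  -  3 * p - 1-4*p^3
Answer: A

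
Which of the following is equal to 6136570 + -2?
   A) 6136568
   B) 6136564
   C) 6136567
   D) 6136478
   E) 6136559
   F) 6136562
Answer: A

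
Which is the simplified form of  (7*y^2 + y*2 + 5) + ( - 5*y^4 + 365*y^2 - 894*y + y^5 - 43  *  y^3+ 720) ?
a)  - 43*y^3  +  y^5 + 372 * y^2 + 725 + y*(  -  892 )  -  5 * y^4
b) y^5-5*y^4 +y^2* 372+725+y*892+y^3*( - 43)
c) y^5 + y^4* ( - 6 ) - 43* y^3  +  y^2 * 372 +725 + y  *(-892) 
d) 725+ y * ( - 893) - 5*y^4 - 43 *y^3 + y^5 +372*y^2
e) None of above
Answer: a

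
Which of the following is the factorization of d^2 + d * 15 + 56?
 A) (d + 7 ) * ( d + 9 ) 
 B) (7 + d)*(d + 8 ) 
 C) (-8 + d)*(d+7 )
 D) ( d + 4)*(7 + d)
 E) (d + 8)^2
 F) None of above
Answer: B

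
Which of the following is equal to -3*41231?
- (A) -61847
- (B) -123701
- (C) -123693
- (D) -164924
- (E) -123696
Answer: C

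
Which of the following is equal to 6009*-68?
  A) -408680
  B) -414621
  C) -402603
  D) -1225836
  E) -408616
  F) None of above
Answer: F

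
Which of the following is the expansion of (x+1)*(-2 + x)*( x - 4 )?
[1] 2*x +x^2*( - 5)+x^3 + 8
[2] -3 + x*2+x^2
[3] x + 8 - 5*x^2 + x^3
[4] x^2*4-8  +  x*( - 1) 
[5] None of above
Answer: 1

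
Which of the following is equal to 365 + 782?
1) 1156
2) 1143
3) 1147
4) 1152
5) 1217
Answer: 3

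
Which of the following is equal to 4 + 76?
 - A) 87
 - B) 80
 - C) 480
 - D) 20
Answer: B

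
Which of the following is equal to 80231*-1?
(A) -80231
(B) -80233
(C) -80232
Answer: A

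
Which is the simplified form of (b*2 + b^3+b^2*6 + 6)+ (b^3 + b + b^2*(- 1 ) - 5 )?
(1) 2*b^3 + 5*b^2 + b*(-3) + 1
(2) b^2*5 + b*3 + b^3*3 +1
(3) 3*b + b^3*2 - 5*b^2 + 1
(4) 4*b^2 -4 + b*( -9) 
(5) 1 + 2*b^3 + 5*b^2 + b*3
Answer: 5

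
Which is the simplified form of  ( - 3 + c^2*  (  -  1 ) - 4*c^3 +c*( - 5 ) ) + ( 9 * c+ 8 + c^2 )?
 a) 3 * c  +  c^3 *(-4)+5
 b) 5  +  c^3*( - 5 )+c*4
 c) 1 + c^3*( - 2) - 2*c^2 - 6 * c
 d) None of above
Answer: d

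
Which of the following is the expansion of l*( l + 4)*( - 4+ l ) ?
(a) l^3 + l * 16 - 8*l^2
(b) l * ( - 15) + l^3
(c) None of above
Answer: c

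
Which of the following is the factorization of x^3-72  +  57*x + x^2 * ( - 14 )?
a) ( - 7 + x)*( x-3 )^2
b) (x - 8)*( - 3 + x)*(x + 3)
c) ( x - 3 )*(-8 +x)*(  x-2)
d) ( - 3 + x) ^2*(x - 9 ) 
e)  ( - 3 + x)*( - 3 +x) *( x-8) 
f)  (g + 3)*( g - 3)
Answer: e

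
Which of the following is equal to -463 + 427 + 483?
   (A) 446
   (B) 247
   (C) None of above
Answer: C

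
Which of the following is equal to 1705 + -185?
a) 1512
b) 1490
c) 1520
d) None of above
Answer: c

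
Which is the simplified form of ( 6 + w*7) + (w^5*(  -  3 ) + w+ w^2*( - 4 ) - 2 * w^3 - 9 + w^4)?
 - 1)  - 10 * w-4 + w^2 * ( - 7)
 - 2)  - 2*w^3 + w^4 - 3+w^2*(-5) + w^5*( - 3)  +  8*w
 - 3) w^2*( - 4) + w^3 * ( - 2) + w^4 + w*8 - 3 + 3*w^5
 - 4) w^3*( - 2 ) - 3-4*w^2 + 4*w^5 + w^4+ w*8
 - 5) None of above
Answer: 5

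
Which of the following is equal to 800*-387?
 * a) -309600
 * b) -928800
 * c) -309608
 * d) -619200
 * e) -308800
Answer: a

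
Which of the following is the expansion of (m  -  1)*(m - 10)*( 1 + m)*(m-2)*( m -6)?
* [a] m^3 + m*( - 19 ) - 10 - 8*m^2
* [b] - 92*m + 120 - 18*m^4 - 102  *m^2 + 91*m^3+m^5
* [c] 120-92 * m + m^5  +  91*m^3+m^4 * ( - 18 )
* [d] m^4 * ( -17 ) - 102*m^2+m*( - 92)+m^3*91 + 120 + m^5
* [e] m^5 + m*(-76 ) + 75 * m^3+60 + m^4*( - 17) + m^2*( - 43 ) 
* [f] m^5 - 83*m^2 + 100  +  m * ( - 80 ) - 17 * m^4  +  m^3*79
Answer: b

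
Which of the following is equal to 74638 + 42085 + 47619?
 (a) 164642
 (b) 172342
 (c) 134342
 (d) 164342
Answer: d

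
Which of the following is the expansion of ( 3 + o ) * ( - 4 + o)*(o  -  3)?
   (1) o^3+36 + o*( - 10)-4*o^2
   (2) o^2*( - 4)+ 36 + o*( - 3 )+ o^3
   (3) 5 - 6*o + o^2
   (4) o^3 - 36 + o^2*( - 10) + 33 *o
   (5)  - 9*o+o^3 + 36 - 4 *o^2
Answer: 5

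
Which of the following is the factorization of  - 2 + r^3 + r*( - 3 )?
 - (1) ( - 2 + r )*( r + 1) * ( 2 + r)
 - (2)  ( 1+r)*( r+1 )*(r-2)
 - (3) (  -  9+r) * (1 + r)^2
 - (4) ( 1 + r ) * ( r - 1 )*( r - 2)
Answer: 2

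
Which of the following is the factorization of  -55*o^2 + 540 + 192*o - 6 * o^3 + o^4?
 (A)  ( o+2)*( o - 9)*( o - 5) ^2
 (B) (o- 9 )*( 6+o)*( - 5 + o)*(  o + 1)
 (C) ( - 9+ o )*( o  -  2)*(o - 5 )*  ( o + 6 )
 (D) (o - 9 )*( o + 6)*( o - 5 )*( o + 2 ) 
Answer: D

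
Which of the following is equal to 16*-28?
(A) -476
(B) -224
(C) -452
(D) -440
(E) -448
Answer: E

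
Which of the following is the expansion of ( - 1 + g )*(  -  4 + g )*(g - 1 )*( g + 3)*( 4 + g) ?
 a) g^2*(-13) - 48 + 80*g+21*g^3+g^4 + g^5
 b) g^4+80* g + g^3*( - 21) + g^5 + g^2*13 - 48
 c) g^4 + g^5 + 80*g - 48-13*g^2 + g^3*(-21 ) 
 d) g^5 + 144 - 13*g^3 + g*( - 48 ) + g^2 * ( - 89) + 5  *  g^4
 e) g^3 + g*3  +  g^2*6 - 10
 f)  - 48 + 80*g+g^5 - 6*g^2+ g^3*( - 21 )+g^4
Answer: c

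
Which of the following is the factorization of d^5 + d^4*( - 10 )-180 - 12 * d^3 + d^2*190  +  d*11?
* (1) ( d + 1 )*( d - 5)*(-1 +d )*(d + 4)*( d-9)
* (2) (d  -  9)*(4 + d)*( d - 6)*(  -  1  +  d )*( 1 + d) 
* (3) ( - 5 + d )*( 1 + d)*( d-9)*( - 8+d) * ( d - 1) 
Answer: 1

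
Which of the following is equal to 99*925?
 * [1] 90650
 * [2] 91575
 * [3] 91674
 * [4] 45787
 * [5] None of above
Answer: 2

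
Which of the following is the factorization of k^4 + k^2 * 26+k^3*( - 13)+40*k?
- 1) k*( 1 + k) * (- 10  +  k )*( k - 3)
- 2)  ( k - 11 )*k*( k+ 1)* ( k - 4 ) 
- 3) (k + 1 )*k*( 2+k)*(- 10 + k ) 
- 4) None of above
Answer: 4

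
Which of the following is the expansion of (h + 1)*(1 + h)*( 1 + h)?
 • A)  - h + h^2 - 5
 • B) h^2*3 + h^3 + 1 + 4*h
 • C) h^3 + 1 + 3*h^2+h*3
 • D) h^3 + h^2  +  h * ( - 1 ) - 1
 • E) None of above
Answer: C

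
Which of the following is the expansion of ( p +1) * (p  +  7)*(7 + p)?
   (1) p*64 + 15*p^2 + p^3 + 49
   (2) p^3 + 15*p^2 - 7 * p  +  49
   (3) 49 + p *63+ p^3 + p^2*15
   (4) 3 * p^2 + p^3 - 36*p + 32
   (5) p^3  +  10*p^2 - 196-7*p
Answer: 3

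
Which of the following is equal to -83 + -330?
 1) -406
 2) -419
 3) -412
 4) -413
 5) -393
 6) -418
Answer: 4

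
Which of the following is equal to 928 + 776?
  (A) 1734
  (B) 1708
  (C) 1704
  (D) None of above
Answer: C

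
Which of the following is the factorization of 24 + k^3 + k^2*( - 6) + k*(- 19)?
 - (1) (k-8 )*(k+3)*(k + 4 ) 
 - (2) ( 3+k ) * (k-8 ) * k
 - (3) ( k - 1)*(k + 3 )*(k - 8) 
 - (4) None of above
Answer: 3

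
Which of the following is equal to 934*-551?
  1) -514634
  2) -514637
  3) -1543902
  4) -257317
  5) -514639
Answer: 1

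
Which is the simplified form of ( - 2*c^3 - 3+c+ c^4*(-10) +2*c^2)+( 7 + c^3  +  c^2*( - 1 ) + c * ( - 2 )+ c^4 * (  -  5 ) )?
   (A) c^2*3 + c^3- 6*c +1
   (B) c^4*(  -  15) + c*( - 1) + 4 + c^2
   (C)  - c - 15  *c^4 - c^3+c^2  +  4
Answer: C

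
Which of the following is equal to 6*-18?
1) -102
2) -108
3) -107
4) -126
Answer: 2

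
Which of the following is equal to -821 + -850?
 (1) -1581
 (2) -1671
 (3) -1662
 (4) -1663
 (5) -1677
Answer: 2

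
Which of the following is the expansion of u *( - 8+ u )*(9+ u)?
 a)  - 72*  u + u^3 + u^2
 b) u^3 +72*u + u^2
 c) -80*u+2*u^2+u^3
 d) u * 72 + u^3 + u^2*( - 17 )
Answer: a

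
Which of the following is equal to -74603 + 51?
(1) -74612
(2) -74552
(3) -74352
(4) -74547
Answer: 2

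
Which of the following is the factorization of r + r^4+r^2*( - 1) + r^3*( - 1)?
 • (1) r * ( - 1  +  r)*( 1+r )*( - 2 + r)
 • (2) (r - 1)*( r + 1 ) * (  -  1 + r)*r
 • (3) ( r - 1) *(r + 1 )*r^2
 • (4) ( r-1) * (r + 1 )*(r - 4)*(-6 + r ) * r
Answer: 2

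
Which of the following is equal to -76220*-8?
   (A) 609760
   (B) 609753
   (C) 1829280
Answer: A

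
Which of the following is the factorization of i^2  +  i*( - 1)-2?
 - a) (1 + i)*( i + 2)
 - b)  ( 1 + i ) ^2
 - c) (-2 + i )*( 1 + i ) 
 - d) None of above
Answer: c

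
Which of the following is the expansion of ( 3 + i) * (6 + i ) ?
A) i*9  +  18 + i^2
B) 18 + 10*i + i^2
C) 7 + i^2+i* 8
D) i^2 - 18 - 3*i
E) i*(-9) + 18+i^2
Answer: A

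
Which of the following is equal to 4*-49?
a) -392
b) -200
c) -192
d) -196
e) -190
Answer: d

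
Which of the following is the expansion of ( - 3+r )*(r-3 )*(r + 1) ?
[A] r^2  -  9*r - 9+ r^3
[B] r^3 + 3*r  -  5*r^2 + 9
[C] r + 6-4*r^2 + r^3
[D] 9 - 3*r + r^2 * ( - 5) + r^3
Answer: B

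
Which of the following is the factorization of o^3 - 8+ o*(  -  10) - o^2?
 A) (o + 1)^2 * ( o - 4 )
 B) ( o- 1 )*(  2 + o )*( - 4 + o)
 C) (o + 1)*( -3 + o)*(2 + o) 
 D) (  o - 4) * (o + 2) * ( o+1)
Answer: D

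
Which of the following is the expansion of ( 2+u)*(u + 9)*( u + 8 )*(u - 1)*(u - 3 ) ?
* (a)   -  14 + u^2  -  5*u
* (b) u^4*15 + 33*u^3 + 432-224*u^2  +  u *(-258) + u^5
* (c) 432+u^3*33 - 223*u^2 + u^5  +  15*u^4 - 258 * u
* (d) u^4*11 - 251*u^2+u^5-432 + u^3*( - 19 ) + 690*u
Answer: c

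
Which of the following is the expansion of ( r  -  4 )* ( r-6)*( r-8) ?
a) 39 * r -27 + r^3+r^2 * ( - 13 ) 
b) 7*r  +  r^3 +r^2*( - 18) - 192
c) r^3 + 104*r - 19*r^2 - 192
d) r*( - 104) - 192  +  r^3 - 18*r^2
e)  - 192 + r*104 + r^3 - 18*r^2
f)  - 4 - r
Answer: e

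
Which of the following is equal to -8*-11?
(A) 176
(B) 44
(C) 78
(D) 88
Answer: D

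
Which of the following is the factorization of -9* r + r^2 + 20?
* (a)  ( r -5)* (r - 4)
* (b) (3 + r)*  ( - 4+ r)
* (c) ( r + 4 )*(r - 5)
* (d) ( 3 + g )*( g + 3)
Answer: a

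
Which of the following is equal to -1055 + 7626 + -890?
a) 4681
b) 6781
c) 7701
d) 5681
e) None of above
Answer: d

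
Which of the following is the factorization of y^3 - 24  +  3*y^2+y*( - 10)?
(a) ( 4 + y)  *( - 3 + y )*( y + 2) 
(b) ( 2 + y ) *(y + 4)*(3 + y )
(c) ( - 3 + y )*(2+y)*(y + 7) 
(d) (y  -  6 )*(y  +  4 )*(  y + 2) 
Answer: a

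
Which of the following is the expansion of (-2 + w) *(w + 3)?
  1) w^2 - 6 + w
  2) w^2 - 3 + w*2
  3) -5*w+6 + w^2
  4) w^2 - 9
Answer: 1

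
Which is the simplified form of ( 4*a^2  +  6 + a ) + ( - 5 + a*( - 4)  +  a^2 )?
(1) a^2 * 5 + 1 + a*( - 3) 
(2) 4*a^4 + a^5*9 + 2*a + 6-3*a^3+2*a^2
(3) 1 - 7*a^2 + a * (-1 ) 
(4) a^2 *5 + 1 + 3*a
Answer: 1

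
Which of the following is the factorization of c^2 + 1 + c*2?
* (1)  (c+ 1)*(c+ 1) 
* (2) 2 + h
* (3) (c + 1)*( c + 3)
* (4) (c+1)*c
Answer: 1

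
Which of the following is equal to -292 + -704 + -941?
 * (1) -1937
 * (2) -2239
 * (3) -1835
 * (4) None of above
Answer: 1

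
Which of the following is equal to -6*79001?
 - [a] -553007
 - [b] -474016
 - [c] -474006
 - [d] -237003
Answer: c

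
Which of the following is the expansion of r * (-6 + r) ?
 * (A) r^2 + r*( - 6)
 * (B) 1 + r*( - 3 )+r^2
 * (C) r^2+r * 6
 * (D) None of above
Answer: A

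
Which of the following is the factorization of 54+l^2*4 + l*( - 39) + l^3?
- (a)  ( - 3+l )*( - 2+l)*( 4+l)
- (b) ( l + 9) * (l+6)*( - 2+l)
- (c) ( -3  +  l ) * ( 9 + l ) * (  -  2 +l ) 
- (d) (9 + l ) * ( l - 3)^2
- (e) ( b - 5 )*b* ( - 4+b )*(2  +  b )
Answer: c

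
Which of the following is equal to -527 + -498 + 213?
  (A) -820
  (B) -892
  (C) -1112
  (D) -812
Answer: D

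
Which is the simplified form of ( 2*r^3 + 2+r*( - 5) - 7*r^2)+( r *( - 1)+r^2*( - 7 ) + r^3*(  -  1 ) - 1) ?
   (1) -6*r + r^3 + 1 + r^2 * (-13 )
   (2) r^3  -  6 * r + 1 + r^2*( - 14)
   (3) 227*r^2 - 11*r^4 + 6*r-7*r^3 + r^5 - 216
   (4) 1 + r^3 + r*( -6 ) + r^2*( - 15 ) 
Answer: 2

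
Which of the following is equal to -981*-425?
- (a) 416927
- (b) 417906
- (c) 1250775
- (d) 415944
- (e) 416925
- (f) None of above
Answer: e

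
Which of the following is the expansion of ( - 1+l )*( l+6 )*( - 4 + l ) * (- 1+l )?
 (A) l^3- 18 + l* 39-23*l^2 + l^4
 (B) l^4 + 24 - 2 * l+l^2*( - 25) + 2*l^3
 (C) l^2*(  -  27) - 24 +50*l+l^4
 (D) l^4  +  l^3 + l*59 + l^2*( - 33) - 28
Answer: C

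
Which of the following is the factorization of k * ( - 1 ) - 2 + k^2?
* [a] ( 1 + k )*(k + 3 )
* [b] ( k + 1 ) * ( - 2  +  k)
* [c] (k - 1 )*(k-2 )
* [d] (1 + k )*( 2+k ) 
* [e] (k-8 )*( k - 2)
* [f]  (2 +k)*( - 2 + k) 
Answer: b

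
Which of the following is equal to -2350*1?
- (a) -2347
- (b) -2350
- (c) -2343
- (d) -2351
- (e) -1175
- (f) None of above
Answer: b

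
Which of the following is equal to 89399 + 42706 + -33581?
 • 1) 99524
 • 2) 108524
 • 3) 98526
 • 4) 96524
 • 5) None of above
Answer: 5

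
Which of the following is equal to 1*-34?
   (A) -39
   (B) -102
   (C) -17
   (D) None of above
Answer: D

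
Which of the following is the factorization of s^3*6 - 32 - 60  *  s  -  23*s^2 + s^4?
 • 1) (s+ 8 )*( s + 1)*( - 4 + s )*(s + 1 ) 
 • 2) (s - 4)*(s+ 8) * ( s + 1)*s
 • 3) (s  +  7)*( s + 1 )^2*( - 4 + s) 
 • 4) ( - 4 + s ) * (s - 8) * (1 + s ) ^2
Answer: 1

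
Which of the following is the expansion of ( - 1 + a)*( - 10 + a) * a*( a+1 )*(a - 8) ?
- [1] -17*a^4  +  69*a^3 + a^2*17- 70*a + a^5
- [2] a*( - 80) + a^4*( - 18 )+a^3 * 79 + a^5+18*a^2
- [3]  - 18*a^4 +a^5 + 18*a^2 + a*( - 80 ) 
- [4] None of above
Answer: 2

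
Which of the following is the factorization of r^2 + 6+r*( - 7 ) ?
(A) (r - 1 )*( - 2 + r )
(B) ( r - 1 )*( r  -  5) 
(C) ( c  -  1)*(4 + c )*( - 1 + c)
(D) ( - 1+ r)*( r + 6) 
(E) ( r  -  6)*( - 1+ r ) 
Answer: E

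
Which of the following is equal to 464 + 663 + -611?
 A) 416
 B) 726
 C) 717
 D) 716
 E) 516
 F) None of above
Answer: E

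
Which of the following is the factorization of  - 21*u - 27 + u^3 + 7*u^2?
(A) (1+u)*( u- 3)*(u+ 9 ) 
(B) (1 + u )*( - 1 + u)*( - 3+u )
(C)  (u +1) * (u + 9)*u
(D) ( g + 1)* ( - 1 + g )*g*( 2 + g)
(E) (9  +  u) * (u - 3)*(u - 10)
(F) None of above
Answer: A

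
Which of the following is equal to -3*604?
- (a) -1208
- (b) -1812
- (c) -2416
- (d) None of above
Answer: b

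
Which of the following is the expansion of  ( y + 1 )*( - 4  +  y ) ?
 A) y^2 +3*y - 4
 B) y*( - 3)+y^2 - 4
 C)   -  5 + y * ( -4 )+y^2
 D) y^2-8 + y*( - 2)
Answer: B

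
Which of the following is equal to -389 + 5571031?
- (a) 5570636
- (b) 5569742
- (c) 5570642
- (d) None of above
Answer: c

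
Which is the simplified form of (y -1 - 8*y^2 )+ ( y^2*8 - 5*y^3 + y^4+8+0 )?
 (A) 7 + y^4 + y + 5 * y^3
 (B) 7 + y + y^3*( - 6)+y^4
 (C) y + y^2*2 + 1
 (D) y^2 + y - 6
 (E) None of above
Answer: E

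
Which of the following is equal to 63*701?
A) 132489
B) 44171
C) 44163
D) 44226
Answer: C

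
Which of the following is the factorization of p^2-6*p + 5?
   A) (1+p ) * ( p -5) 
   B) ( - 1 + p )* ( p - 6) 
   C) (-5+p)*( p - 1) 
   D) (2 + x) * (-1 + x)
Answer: C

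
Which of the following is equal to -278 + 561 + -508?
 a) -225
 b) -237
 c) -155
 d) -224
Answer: a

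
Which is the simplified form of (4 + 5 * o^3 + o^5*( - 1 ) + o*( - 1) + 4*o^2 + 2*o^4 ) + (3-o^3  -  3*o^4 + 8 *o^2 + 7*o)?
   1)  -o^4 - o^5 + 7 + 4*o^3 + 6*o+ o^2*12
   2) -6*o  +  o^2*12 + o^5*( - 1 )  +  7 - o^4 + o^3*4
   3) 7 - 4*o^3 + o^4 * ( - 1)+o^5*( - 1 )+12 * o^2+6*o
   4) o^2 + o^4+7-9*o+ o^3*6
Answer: 1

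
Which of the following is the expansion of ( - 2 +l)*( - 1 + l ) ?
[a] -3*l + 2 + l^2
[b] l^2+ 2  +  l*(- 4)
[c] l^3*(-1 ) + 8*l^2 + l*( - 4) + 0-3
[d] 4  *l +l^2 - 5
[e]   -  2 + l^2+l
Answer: a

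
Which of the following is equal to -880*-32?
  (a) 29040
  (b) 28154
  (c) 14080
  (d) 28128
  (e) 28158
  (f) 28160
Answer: f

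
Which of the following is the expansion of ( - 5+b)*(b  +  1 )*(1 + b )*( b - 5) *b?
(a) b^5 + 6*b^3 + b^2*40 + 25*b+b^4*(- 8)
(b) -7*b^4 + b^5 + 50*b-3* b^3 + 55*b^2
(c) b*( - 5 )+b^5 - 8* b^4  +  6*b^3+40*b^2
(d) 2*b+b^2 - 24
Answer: a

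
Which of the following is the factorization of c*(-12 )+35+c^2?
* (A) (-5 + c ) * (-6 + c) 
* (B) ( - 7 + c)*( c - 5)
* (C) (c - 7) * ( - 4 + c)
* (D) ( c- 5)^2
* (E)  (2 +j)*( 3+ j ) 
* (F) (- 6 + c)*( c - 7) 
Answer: B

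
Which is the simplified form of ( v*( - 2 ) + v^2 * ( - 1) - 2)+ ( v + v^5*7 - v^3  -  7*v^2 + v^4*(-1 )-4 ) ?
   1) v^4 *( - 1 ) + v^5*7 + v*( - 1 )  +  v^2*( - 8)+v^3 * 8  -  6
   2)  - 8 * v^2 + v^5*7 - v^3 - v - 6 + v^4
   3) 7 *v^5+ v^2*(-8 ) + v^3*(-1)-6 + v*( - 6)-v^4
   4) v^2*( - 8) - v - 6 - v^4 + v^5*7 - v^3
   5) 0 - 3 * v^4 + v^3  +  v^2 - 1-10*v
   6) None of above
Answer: 4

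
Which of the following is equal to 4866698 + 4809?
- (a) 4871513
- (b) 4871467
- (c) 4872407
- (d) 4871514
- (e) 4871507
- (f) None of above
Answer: e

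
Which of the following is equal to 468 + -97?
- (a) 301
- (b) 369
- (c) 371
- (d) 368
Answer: c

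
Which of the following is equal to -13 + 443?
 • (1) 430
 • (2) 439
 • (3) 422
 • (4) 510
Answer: 1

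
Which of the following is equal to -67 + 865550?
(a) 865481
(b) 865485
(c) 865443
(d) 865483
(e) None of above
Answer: d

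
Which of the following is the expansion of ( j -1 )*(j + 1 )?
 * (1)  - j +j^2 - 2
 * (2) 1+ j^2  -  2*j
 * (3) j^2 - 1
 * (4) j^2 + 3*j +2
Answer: 3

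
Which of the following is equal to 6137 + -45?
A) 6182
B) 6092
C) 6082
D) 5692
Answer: B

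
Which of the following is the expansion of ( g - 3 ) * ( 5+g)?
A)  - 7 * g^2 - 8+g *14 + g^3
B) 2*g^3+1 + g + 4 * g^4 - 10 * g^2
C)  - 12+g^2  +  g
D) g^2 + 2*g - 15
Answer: D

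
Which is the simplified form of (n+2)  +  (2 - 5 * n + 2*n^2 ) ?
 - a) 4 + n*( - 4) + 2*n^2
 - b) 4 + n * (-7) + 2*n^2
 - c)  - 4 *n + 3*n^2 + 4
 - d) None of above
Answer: a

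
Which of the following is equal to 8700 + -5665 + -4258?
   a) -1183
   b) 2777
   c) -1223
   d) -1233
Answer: c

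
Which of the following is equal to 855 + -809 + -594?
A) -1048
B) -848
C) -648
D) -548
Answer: D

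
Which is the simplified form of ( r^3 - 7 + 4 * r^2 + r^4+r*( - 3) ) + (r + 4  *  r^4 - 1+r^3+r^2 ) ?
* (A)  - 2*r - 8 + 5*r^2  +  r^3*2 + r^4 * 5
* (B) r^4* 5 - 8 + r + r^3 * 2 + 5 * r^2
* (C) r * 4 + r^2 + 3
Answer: A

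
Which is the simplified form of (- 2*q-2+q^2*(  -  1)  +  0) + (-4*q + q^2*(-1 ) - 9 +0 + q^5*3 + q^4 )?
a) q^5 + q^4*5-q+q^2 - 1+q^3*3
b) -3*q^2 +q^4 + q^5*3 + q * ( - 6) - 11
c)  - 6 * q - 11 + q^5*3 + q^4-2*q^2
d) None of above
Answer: c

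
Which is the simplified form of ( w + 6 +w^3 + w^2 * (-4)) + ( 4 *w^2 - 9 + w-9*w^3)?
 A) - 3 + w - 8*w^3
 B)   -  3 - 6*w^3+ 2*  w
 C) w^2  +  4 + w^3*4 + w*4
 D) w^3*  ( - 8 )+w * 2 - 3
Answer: D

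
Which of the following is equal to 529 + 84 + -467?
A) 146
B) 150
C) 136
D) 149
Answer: A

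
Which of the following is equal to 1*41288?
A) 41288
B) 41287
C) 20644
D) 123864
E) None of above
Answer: A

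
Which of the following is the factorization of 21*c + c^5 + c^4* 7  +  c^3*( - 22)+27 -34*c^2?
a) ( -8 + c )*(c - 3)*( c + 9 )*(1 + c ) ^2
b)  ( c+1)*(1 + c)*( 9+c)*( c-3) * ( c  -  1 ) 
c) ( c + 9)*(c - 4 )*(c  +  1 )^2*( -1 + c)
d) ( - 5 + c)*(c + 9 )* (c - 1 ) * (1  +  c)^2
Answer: b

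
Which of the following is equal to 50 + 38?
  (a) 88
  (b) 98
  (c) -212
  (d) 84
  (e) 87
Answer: a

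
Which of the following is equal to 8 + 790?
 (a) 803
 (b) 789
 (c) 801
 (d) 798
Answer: d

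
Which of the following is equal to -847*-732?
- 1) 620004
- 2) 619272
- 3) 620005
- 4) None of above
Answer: 1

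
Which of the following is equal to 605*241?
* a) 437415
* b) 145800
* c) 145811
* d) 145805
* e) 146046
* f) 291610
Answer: d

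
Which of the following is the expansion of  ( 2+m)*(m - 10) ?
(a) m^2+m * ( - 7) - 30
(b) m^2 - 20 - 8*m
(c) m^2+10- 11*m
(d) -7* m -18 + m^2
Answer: b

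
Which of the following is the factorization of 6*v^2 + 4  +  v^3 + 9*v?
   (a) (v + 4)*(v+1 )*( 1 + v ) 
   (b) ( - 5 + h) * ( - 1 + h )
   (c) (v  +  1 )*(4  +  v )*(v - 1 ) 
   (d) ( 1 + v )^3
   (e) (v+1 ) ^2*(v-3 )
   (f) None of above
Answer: a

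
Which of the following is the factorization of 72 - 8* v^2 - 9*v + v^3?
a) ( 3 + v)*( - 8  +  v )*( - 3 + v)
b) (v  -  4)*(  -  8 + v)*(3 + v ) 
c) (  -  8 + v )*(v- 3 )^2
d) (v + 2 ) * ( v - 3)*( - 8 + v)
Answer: a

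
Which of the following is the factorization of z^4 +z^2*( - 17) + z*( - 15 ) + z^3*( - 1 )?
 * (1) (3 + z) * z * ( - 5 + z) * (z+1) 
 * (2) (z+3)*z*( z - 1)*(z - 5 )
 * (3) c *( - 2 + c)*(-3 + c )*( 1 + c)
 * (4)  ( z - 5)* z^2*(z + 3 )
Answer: 1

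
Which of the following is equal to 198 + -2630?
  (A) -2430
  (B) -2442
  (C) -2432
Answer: C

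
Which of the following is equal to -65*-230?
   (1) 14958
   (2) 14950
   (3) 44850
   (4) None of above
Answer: 2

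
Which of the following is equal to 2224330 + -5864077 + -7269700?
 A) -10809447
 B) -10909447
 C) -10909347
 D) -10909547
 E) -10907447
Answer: B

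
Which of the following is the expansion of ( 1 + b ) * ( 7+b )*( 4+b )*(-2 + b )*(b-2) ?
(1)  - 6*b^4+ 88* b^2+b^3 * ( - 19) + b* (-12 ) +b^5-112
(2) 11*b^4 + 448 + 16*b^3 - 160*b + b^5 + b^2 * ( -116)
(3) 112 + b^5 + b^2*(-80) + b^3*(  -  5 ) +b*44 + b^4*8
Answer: 3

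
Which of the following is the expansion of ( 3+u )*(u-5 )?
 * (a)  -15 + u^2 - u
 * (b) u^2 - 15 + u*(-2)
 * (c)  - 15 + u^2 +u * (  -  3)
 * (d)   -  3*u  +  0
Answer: b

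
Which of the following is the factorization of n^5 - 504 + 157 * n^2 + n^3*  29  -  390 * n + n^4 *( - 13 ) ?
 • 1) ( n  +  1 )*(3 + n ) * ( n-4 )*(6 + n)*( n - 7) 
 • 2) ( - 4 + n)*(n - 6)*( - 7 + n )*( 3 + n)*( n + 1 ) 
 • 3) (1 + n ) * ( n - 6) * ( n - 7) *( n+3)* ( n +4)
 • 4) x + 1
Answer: 2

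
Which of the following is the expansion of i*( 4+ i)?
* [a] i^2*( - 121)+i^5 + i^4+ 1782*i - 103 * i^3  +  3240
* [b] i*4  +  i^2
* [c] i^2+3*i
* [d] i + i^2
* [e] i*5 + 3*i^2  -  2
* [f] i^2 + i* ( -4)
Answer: b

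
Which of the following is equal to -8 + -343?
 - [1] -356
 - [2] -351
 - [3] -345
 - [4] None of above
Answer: 2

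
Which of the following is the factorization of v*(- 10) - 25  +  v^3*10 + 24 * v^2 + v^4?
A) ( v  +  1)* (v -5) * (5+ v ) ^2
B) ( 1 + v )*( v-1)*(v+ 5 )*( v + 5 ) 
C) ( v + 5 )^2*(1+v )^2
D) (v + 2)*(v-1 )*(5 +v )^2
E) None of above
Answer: B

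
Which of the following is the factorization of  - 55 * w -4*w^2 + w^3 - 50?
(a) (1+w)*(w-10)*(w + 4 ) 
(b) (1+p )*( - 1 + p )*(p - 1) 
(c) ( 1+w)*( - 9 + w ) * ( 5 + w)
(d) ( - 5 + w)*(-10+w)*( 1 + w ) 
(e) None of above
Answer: e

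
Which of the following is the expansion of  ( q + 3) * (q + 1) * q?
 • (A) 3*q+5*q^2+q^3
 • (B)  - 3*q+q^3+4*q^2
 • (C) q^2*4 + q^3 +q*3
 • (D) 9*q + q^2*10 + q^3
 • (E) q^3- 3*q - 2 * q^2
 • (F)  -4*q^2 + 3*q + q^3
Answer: C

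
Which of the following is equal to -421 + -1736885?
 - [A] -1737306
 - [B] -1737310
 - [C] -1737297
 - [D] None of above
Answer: A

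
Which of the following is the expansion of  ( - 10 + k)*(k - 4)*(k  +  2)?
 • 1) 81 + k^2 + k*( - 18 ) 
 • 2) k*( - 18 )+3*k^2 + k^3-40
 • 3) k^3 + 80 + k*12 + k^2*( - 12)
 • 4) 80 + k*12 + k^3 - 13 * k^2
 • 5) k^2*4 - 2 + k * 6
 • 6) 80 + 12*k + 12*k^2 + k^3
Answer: 3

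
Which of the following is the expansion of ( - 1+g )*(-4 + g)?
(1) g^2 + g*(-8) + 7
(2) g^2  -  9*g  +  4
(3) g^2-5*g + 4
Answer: 3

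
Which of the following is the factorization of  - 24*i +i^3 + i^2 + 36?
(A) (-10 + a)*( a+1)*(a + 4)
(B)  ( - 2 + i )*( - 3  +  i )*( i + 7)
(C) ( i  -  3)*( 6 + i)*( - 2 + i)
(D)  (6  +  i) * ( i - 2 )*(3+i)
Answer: C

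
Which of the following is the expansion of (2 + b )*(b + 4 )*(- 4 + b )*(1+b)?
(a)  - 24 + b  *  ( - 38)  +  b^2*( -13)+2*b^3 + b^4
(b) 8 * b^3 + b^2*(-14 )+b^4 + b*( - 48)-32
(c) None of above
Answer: c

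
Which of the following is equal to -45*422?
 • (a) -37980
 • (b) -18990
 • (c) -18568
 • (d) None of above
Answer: b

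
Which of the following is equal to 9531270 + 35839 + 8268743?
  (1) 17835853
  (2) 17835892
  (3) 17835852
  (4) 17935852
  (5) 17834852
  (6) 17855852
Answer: 3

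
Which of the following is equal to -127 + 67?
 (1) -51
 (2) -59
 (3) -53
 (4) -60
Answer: 4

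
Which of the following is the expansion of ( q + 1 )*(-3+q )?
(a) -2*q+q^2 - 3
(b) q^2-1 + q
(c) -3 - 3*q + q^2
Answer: a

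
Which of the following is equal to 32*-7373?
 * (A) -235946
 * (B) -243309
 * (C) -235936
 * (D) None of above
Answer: C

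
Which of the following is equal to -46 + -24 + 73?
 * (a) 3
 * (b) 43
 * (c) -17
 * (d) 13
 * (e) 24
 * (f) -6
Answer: a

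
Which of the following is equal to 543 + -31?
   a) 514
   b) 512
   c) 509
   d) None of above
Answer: b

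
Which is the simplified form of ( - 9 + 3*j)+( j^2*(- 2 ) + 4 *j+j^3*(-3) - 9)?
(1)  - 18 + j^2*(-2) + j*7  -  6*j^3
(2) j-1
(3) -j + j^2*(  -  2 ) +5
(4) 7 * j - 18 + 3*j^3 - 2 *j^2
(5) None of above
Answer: 5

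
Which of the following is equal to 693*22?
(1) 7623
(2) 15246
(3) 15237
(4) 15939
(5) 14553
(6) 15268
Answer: 2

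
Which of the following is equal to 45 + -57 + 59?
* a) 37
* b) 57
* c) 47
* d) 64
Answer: c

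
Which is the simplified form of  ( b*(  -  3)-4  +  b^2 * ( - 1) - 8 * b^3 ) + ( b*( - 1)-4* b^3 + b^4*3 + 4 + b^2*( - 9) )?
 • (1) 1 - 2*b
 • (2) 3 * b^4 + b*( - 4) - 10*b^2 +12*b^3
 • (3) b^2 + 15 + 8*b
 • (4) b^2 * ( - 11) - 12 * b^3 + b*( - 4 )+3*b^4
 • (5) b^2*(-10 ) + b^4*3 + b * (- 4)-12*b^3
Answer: 5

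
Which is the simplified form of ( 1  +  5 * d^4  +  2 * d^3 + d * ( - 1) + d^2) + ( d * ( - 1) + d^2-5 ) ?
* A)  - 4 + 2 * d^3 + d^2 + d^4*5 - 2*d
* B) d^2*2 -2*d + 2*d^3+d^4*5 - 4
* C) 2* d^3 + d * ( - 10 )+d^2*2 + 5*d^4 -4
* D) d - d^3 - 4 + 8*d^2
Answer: B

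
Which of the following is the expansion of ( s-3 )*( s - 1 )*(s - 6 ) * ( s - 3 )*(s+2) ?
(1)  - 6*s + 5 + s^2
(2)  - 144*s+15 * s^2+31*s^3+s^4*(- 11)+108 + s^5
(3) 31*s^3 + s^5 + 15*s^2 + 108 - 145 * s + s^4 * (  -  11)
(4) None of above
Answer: 2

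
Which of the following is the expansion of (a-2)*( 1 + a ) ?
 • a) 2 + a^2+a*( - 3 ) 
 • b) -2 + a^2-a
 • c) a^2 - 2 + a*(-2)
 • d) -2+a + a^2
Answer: b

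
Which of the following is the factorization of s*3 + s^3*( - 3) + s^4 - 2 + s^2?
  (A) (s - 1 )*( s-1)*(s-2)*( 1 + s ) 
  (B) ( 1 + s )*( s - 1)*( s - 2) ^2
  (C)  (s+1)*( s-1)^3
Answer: A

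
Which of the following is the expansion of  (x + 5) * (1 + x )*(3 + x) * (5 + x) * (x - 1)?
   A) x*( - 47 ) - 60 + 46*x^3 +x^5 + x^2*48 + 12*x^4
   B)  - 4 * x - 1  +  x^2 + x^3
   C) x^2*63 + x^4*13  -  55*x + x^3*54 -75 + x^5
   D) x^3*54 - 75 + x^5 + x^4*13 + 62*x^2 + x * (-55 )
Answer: D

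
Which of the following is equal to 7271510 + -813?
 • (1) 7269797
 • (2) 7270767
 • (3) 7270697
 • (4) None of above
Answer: 3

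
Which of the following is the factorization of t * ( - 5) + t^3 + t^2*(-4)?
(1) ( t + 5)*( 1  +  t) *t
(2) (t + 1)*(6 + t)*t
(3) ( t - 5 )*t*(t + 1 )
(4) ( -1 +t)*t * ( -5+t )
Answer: 3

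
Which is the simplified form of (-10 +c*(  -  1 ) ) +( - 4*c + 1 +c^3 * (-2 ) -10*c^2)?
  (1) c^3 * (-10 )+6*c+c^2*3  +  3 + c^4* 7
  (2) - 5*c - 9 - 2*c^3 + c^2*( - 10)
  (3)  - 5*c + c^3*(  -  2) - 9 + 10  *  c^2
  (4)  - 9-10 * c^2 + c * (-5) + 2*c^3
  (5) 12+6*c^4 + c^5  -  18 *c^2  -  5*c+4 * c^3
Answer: 2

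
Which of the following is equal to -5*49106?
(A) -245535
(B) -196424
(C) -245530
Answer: C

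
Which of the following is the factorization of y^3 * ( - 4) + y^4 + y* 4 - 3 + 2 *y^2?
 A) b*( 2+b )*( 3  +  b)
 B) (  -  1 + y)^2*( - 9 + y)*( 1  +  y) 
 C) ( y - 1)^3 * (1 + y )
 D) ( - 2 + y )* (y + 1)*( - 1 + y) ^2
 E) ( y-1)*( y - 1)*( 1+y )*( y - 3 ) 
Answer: E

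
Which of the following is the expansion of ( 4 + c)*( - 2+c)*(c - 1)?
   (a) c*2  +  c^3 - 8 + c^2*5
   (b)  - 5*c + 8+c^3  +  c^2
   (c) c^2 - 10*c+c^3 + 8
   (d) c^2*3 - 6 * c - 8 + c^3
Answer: c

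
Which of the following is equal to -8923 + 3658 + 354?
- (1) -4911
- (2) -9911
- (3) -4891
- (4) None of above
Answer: 1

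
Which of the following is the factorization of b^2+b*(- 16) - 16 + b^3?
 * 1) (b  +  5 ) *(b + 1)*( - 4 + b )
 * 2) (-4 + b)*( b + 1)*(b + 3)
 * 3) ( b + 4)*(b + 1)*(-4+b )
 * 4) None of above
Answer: 3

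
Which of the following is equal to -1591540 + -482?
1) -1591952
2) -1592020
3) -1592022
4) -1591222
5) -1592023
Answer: 3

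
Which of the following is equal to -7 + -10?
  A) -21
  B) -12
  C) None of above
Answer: C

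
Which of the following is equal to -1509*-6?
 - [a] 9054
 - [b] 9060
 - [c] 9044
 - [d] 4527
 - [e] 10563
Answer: a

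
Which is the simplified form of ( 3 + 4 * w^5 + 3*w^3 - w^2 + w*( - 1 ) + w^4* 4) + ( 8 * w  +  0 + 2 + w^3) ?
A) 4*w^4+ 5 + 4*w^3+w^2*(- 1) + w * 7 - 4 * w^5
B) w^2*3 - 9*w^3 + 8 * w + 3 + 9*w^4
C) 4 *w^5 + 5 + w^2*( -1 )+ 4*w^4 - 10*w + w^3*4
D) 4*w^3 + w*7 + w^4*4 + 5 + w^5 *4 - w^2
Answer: D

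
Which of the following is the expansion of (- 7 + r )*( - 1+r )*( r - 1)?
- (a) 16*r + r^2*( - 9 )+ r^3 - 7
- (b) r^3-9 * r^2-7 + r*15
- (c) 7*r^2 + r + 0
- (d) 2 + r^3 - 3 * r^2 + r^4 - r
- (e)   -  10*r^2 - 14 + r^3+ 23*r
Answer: b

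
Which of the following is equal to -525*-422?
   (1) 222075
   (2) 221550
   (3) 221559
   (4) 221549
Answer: 2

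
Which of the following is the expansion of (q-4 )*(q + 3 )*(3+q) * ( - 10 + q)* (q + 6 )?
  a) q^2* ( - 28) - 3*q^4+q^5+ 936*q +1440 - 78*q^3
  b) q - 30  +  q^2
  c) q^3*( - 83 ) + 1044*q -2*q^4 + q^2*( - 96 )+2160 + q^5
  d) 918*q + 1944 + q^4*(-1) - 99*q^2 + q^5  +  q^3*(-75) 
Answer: c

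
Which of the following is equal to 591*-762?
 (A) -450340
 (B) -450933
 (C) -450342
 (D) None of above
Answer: C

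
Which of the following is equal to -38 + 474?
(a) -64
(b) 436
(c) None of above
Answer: b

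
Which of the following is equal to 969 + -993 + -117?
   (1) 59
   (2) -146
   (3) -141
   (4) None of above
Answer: 3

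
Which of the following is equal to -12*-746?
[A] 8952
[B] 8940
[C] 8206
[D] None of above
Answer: A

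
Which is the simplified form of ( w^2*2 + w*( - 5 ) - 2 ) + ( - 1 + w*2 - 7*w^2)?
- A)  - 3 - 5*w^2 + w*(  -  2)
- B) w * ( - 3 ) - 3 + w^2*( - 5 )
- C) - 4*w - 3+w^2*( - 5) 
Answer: B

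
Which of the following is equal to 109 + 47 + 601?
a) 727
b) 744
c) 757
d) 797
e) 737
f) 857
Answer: c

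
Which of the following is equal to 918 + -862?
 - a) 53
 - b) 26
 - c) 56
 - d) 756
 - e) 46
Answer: c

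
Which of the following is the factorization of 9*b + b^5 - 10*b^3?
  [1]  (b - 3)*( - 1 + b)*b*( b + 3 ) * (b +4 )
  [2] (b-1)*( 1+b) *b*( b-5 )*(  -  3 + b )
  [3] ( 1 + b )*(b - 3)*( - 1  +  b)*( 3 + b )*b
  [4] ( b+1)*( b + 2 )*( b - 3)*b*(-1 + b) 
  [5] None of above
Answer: 3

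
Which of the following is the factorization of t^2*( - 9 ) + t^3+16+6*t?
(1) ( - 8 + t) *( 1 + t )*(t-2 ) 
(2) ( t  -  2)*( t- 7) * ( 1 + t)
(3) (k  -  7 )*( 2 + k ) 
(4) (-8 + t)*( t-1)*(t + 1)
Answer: 1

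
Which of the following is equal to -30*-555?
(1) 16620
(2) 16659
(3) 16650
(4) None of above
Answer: 3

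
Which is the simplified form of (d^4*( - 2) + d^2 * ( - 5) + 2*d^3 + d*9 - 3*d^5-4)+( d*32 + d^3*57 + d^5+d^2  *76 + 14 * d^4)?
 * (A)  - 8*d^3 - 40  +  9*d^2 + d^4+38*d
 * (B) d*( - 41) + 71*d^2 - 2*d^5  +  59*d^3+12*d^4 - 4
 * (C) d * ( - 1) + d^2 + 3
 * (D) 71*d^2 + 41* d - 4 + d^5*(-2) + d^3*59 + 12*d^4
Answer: D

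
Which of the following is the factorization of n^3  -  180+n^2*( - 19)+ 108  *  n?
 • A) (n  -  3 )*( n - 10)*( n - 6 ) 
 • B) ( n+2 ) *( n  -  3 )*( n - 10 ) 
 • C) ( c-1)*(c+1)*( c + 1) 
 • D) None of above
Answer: A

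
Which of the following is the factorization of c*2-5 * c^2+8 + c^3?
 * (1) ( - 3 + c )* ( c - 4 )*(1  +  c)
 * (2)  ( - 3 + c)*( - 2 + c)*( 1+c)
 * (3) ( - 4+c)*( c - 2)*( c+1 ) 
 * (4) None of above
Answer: 3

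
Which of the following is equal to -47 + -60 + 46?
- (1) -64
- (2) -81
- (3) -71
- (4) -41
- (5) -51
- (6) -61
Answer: 6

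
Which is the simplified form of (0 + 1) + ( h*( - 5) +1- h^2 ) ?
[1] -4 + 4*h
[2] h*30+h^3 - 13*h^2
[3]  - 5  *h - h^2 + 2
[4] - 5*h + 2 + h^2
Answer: 3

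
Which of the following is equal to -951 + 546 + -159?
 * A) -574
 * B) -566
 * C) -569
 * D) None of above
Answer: D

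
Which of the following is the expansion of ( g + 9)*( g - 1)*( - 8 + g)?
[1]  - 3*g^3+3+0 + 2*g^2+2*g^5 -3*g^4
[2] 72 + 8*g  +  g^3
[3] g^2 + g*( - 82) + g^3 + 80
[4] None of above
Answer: 4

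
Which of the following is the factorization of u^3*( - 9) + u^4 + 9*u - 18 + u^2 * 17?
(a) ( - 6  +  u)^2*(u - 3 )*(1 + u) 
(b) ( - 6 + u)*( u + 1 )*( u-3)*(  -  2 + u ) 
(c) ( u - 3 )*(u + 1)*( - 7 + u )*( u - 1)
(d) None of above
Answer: d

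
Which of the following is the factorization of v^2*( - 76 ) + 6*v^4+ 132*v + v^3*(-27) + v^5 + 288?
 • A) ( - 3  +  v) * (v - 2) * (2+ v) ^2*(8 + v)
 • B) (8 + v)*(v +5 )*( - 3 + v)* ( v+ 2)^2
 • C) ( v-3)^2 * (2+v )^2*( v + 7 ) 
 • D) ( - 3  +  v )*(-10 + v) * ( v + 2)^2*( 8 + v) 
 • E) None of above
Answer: E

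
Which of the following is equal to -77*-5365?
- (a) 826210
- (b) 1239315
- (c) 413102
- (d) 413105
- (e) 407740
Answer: d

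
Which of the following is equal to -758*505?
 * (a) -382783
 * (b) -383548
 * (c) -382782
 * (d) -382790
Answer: d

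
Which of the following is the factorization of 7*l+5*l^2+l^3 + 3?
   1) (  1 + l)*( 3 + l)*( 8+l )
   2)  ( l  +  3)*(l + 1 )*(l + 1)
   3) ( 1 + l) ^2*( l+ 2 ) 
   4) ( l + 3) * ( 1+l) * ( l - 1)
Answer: 2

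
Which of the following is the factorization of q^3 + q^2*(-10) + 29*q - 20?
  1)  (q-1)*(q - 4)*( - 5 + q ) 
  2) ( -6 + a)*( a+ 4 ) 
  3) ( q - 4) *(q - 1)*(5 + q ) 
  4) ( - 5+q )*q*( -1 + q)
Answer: 1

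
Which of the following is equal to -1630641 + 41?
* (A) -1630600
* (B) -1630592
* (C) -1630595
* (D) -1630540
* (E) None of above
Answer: A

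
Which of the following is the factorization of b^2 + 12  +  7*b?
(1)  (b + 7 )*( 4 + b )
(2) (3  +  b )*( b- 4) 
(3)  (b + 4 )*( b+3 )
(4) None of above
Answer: 3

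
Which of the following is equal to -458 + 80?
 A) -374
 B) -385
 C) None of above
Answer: C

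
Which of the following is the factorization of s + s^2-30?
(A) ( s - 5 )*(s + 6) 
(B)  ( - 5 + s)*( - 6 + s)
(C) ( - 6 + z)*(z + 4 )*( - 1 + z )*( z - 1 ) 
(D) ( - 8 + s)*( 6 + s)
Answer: A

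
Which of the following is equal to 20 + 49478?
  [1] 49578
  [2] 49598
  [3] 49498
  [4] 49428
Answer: 3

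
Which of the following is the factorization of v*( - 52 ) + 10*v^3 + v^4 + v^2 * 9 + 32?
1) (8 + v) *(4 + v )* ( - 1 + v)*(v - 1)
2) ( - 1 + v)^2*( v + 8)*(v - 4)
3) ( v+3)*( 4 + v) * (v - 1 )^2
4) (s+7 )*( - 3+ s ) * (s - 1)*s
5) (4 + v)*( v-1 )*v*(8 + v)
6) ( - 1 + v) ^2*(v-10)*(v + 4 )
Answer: 1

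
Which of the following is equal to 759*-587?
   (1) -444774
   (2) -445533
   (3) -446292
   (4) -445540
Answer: 2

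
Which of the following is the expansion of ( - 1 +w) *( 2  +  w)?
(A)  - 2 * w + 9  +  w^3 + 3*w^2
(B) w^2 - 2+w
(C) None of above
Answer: B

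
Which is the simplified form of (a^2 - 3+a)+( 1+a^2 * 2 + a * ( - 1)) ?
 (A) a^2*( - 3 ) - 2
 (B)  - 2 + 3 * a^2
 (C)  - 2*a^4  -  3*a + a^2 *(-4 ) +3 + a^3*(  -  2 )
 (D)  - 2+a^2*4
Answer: B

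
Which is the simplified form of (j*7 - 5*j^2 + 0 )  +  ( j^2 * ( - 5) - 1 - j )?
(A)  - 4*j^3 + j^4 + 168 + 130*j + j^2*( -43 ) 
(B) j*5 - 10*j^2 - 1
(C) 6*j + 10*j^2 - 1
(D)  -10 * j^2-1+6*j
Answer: D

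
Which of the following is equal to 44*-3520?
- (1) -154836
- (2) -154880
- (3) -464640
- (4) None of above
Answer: 2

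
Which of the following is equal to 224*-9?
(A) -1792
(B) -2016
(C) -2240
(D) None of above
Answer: B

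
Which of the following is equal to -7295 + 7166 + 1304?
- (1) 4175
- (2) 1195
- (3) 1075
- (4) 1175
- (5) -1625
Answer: 4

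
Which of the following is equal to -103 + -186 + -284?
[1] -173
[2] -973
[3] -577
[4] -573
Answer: 4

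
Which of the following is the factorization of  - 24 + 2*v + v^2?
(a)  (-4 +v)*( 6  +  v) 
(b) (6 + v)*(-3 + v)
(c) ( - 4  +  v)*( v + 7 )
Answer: a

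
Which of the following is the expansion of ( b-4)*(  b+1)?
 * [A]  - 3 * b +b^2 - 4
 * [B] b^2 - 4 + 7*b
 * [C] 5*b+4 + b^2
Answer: A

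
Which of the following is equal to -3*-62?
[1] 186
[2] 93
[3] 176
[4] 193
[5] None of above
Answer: 1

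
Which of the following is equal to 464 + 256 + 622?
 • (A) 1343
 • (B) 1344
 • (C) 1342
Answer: C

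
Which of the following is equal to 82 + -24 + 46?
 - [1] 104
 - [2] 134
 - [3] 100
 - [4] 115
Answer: 1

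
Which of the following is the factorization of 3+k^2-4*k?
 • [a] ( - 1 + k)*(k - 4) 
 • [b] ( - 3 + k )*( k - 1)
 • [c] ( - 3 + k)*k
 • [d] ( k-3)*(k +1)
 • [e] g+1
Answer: b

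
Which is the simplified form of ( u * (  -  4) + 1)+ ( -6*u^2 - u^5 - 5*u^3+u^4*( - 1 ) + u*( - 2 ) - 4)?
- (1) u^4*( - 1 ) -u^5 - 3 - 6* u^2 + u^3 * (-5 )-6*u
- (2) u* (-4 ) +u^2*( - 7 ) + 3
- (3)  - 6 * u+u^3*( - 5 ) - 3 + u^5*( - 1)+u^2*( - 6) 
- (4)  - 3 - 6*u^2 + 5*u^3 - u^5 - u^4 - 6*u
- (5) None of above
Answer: 1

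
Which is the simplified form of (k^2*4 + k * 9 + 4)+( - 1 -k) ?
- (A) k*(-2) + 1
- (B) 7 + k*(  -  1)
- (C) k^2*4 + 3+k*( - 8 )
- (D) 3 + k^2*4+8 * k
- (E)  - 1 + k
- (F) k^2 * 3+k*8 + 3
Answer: D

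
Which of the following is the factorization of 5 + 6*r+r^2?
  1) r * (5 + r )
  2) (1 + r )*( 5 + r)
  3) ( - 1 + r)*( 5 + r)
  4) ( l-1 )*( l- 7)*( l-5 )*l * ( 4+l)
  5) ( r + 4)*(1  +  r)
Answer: 2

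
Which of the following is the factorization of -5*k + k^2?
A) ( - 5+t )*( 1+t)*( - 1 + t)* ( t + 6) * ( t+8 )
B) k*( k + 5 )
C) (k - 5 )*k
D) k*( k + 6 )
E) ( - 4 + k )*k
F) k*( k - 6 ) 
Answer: C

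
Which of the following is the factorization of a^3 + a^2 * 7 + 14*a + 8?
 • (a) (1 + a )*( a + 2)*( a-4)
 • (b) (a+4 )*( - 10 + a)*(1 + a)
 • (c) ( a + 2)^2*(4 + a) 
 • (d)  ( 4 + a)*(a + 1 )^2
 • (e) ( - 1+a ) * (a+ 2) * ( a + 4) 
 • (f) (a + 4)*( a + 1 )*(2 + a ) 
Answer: f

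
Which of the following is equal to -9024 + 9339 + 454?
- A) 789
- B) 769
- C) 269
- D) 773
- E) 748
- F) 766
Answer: B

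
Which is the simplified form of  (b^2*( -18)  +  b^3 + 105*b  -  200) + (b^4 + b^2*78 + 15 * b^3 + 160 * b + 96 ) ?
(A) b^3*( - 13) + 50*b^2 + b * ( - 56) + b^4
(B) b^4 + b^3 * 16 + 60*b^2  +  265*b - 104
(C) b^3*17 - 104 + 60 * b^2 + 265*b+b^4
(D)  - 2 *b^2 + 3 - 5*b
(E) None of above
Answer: B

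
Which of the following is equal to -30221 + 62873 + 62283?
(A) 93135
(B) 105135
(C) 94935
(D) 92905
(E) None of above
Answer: C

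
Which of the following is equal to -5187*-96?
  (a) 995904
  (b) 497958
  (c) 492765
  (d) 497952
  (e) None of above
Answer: d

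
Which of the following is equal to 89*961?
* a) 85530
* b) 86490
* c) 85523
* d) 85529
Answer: d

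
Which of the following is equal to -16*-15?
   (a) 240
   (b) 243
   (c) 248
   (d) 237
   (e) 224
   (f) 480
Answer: a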